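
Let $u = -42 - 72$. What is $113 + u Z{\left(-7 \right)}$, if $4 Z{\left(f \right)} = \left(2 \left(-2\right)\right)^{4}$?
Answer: $-7183$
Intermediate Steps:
$Z{\left(f \right)} = 64$ ($Z{\left(f \right)} = \frac{\left(2 \left(-2\right)\right)^{4}}{4} = \frac{\left(-4\right)^{4}}{4} = \frac{1}{4} \cdot 256 = 64$)
$u = -114$
$113 + u Z{\left(-7 \right)} = 113 - 7296 = -7183$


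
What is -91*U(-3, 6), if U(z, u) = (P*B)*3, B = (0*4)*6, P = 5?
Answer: 0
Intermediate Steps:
B = 0 (B = 0*6 = 0)
U(z, u) = 0 (U(z, u) = (5*0)*3 = 0*3 = 0)
-91*U(-3, 6) = -91*0 = 0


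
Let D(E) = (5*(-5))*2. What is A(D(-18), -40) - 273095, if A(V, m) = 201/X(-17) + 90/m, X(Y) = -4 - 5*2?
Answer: -7647125/28 ≈ -2.7311e+5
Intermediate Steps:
X(Y) = -14 (X(Y) = -4 - 10 = -14)
D(E) = -50 (D(E) = -25*2 = -50)
A(V, m) = -201/14 + 90/m (A(V, m) = 201/(-14) + 90/m = 201*(-1/14) + 90/m = -201/14 + 90/m)
A(D(-18), -40) - 273095 = (-201/14 + 90/(-40)) - 273095 = (-201/14 + 90*(-1/40)) - 273095 = (-201/14 - 9/4) - 273095 = -465/28 - 273095 = -7647125/28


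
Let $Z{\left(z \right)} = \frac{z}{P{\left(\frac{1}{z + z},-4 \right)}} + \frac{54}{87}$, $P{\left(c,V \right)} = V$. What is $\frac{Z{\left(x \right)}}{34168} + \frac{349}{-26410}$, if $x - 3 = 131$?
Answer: $- \frac{370996263}{26168929520} \approx -0.014177$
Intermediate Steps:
$x = 134$ ($x = 3 + 131 = 134$)
$Z{\left(z \right)} = \frac{18}{29} - \frac{z}{4}$ ($Z{\left(z \right)} = \frac{z}{-4} + \frac{54}{87} = z \left(- \frac{1}{4}\right) + 54 \cdot \frac{1}{87} = - \frac{z}{4} + \frac{18}{29} = \frac{18}{29} - \frac{z}{4}$)
$\frac{Z{\left(x \right)}}{34168} + \frac{349}{-26410} = \frac{\frac{18}{29} - \frac{67}{2}}{34168} + \frac{349}{-26410} = \left(\frac{18}{29} - \frac{67}{2}\right) \frac{1}{34168} + 349 \left(- \frac{1}{26410}\right) = \left(- \frac{1907}{58}\right) \frac{1}{34168} - \frac{349}{26410} = - \frac{1907}{1981744} - \frac{349}{26410} = - \frac{370996263}{26168929520}$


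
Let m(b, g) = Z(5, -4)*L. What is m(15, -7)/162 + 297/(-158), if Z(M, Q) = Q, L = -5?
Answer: -22477/12798 ≈ -1.7563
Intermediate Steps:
m(b, g) = 20 (m(b, g) = -4*(-5) = 20)
m(15, -7)/162 + 297/(-158) = 20/162 + 297/(-158) = 20*(1/162) + 297*(-1/158) = 10/81 - 297/158 = -22477/12798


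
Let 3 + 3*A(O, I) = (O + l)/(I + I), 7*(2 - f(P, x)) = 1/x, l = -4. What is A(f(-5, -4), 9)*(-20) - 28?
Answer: -2749/378 ≈ -7.2725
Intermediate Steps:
f(P, x) = 2 - 1/(7*x)
A(O, I) = -1 + (-4 + O)/(6*I) (A(O, I) = -1 + ((O - 4)/(I + I))/3 = -1 + ((-4 + O)/((2*I)))/3 = -1 + ((-4 + O)*(1/(2*I)))/3 = -1 + ((-4 + O)/(2*I))/3 = -1 + (-4 + O)/(6*I))
A(f(-5, -4), 9)*(-20) - 28 = ((⅙)*(-4 + (2 - ⅐/(-4)) - 6*9)/9)*(-20) - 28 = ((⅙)*(⅑)*(-4 + (2 - ⅐*(-¼)) - 54))*(-20) - 28 = ((⅙)*(⅑)*(-4 + (2 + 1/28) - 54))*(-20) - 28 = ((⅙)*(⅑)*(-4 + 57/28 - 54))*(-20) - 28 = ((⅙)*(⅑)*(-1567/28))*(-20) - 28 = -1567/1512*(-20) - 28 = 7835/378 - 28 = -2749/378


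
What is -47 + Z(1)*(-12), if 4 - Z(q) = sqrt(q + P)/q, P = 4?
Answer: -95 + 12*sqrt(5) ≈ -68.167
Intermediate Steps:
Z(q) = 4 - sqrt(4 + q)/q (Z(q) = 4 - sqrt(q + 4)/q = 4 - sqrt(4 + q)/q)
-47 + Z(1)*(-12) = -47 + (4 - 1*sqrt(4 + 1)/1)*(-12) = -47 + (4 - 1*1*sqrt(5))*(-12) = -47 + (4 - sqrt(5))*(-12) = -47 + (-48 + 12*sqrt(5)) = -95 + 12*sqrt(5)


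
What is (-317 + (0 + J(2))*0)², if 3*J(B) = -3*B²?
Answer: 100489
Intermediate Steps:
J(B) = -B² (J(B) = (-3*B²)/3 = -B²)
(-317 + (0 + J(2))*0)² = (-317 + (0 - 1*2²)*0)² = (-317 + (0 - 1*4)*0)² = (-317 + (0 - 4)*0)² = (-317 - 4*0)² = (-317 + 0)² = (-317)² = 100489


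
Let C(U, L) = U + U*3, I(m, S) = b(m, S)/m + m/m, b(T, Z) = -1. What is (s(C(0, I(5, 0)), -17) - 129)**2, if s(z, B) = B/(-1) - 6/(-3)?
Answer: 12100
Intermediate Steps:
I(m, S) = 1 - 1/m (I(m, S) = -1/m + m/m = -1/m + 1 = 1 - 1/m)
C(U, L) = 4*U (C(U, L) = U + 3*U = 4*U)
s(z, B) = 2 - B (s(z, B) = B*(-1) - 6*(-1/3) = -B + 2 = 2 - B)
(s(C(0, I(5, 0)), -17) - 129)**2 = ((2 - 1*(-17)) - 129)**2 = ((2 + 17) - 129)**2 = (19 - 129)**2 = (-110)**2 = 12100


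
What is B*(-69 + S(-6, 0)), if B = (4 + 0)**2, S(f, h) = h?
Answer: -1104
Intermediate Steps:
B = 16 (B = 4**2 = 16)
B*(-69 + S(-6, 0)) = 16*(-69 + 0) = 16*(-69) = -1104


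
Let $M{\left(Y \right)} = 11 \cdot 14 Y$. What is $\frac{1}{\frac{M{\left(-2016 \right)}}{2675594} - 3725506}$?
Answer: $- \frac{1337797}{4983970905514} \approx -2.6842 \cdot 10^{-7}$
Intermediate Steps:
$M{\left(Y \right)} = 154 Y$
$\frac{1}{\frac{M{\left(-2016 \right)}}{2675594} - 3725506} = \frac{1}{\frac{154 \left(-2016\right)}{2675594} - 3725506} = \frac{1}{\left(-310464\right) \frac{1}{2675594} - 3725506} = \frac{1}{- \frac{155232}{1337797} - 3725506} = \frac{1}{- \frac{4983970905514}{1337797}} = - \frac{1337797}{4983970905514}$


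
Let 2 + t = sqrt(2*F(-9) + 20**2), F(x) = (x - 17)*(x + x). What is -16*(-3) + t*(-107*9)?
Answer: 1974 - 1926*sqrt(334) ≈ -33225.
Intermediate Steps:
F(x) = 2*x*(-17 + x) (F(x) = (-17 + x)*(2*x) = 2*x*(-17 + x))
t = -2 + 2*sqrt(334) (t = -2 + sqrt(2*(2*(-9)*(-17 - 9)) + 20**2) = -2 + sqrt(2*(2*(-9)*(-26)) + 400) = -2 + sqrt(2*468 + 400) = -2 + sqrt(936 + 400) = -2 + sqrt(1336) = -2 + 2*sqrt(334) ≈ 34.551)
-16*(-3) + t*(-107*9) = -16*(-3) + (-2 + 2*sqrt(334))*(-107*9) = 48 + (-2 + 2*sqrt(334))*(-963) = 48 + (1926 - 1926*sqrt(334)) = 1974 - 1926*sqrt(334)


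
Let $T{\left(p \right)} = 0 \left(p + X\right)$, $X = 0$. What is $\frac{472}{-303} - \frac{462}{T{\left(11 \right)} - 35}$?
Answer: $\frac{17638}{1515} \approx 11.642$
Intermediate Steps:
$T{\left(p \right)} = 0$ ($T{\left(p \right)} = 0 \left(p + 0\right) = 0 p = 0$)
$\frac{472}{-303} - \frac{462}{T{\left(11 \right)} - 35} = \frac{472}{-303} - \frac{462}{0 - 35} = 472 \left(- \frac{1}{303}\right) - \frac{462}{0 - 35} = - \frac{472}{303} - \frac{462}{-35} = - \frac{472}{303} - - \frac{66}{5} = - \frac{472}{303} + \frac{66}{5} = \frac{17638}{1515}$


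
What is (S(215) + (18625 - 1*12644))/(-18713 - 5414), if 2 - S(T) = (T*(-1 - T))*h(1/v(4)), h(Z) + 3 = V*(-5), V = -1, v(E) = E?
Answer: -98863/24127 ≈ -4.0976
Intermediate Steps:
h(Z) = 2 (h(Z) = -3 - 1*(-5) = -3 + 5 = 2)
S(T) = 2 - 2*T*(-1 - T) (S(T) = 2 - T*(-1 - T)*2 = 2 - 2*T*(-1 - T))
(S(215) + (18625 - 1*12644))/(-18713 - 5414) = ((2 + 2*215 + 2*215**2) + (18625 - 1*12644))/(-18713 - 5414) = ((2 + 430 + 2*46225) + (18625 - 12644))/(-24127) = ((2 + 430 + 92450) + 5981)*(-1/24127) = (92882 + 5981)*(-1/24127) = 98863*(-1/24127) = -98863/24127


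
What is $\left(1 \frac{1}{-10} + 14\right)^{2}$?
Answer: $\frac{19321}{100} \approx 193.21$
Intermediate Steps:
$\left(1 \frac{1}{-10} + 14\right)^{2} = \left(1 \left(- \frac{1}{10}\right) + 14\right)^{2} = \left(- \frac{1}{10} + 14\right)^{2} = \left(\frac{139}{10}\right)^{2} = \frac{19321}{100}$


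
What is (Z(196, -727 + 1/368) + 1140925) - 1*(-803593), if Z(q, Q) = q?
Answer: 1944714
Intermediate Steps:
(Z(196, -727 + 1/368) + 1140925) - 1*(-803593) = (196 + 1140925) - 1*(-803593) = 1141121 + 803593 = 1944714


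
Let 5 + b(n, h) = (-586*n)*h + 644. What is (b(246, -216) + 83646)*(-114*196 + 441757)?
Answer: 13094904717153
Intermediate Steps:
b(n, h) = 639 - 586*h*n (b(n, h) = -5 + ((-586*n)*h + 644) = -5 + (-586*h*n + 644) = -5 + (644 - 586*h*n) = 639 - 586*h*n)
(b(246, -216) + 83646)*(-114*196 + 441757) = ((639 - 586*(-216)*246) + 83646)*(-114*196 + 441757) = ((639 + 31137696) + 83646)*(-22344 + 441757) = (31138335 + 83646)*419413 = 31221981*419413 = 13094904717153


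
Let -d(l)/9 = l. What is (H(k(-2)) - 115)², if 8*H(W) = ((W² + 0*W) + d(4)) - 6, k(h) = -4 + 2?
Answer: 229441/16 ≈ 14340.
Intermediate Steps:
d(l) = -9*l
k(h) = -2
H(W) = -21/4 + W²/8 (H(W) = (((W² + 0*W) - 9*4) - 6)/8 = (((W² + 0) - 36) - 6)/8 = ((W² - 36) - 6)/8 = ((-36 + W²) - 6)/8 = (-42 + W²)/8 = -21/4 + W²/8)
(H(k(-2)) - 115)² = ((-21/4 + (⅛)*(-2)²) - 115)² = ((-21/4 + (⅛)*4) - 115)² = ((-21/4 + ½) - 115)² = (-19/4 - 115)² = (-479/4)² = 229441/16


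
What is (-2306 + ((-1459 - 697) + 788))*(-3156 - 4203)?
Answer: 27036966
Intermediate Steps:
(-2306 + ((-1459 - 697) + 788))*(-3156 - 4203) = (-2306 + (-2156 + 788))*(-7359) = (-2306 - 1368)*(-7359) = -3674*(-7359) = 27036966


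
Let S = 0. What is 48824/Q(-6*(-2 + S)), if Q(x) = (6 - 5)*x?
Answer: 12206/3 ≈ 4068.7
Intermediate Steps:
Q(x) = x (Q(x) = 1*x = x)
48824/Q(-6*(-2 + S)) = 48824/((-6*(-2 + 0))) = 48824/((-6*(-2))) = 48824/12 = 48824*(1/12) = 12206/3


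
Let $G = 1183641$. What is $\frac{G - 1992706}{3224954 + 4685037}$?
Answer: $- \frac{809065}{7909991} \approx -0.10228$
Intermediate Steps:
$\frac{G - 1992706}{3224954 + 4685037} = \frac{1183641 - 1992706}{3224954 + 4685037} = - \frac{809065}{7909991}$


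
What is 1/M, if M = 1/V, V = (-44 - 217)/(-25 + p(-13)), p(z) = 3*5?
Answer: 261/10 ≈ 26.100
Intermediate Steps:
p(z) = 15
V = 261/10 (V = (-44 - 217)/(-25 + 15) = -261/(-10) = -261*(-⅒) = 261/10 ≈ 26.100)
M = 10/261 (M = 1/(261/10) = 10/261 ≈ 0.038314)
1/M = 1/(10/261) = 261/10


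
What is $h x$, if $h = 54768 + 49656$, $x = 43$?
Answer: $4490232$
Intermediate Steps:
$h = 104424$
$h x = 104424 \cdot 43 = 4490232$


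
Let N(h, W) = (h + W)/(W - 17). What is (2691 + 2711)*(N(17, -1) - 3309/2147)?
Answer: -253661714/19323 ≈ -13127.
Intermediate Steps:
N(h, W) = (W + h)/(-17 + W)
(2691 + 2711)*(N(17, -1) - 3309/2147) = (2691 + 2711)*((-1 + 17)/(-17 - 1) - 3309/2147) = 5402*(16/(-18) - 3309*1/2147) = 5402*(-1/18*16 - 3309/2147) = 5402*(-8/9 - 3309/2147) = 5402*(-46957/19323) = -253661714/19323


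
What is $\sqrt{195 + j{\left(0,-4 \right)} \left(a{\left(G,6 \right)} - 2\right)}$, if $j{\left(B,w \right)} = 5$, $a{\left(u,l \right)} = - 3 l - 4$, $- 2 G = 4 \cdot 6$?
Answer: $5 \sqrt{3} \approx 8.6602$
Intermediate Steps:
$G = -12$ ($G = - \frac{4 \cdot 6}{2} = \left(- \frac{1}{2}\right) 24 = -12$)
$a{\left(u,l \right)} = -4 - 3 l$
$\sqrt{195 + j{\left(0,-4 \right)} \left(a{\left(G,6 \right)} - 2\right)} = \sqrt{195 + 5 \left(\left(-4 - 18\right) - 2\right)} = \sqrt{195 + 5 \left(-22 - 2\right)} = \sqrt{195 + 5 \left(-24\right)} = \sqrt{195 - 120} = \sqrt{75} = 5 \sqrt{3}$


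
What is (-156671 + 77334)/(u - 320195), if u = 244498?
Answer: 79337/75697 ≈ 1.0481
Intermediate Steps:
(-156671 + 77334)/(u - 320195) = (-156671 + 77334)/(244498 - 320195) = -79337/(-75697) = -79337*(-1/75697) = 79337/75697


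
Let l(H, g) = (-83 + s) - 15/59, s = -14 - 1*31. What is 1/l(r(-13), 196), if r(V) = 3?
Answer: -59/7567 ≈ -0.0077970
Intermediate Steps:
s = -45 (s = -14 - 31 = -45)
l(H, g) = -7567/59 (l(H, g) = (-83 - 45) - 15/59 = -128 - 15*1/59 = -128 - 15/59 = -7567/59)
1/l(r(-13), 196) = 1/(-7567/59) = -59/7567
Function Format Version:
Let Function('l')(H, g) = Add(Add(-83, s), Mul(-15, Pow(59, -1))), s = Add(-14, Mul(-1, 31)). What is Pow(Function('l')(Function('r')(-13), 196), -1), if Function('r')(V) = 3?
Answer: Rational(-59, 7567) ≈ -0.0077970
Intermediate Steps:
s = -45 (s = Add(-14, -31) = -45)
Function('l')(H, g) = Rational(-7567, 59) (Function('l')(H, g) = Add(Add(-83, -45), Mul(-15, Pow(59, -1))) = Add(-128, Mul(-15, Rational(1, 59))) = Add(-128, Rational(-15, 59)) = Rational(-7567, 59))
Pow(Function('l')(Function('r')(-13), 196), -1) = Pow(Rational(-7567, 59), -1) = Rational(-59, 7567)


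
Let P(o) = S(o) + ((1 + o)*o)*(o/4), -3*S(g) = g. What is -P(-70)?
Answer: 253505/3 ≈ 84502.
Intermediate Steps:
S(g) = -g/3
P(o) = -o/3 + o**2*(1 + o)/4 (P(o) = -o/3 + ((1 + o)*o)*(o/4) = -o/3 + (o*(1 + o))*(o*(1/4)) = -o/3 + (o*(1 + o))*(o/4) = -o/3 + o**2*(1 + o)/4)
-P(-70) = -(-70)*(-4 + 3*(-70) + 3*(-70)**2)/12 = -(-70)*(-4 - 210 + 3*4900)/12 = -(-70)*(-4 - 210 + 14700)/12 = -(-70)*14486/12 = -1*(-253505/3) = 253505/3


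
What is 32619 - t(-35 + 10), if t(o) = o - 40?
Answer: 32684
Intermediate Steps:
t(o) = -40 + o
32619 - t(-35 + 10) = 32619 - (-40 + (-35 + 10)) = 32619 - (-40 - 25) = 32619 - 1*(-65) = 32619 + 65 = 32684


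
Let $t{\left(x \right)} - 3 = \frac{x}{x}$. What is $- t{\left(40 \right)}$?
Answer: $-4$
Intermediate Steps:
$t{\left(x \right)} = 4$ ($t{\left(x \right)} = 3 + \frac{x}{x} = 3 + 1 = 4$)
$- t{\left(40 \right)} = \left(-1\right) 4 = -4$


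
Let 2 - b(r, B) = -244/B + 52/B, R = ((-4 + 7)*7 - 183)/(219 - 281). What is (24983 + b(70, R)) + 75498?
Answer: 2715025/27 ≈ 1.0056e+5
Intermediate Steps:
R = 81/31 (R = (3*7 - 183)/(-62) = (21 - 183)*(-1/62) = -162*(-1/62) = 81/31 ≈ 2.6129)
b(r, B) = 2 + 192/B (b(r, B) = 2 - (-244/B + 52/B) = 2 - (-192)/B = 2 + 192/B)
(24983 + b(70, R)) + 75498 = (24983 + (2 + 192/(81/31))) + 75498 = (24983 + (2 + 192*(31/81))) + 75498 = (24983 + (2 + 1984/27)) + 75498 = (24983 + 2038/27) + 75498 = 676579/27 + 75498 = 2715025/27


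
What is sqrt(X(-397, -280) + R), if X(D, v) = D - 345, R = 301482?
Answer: 2*sqrt(75185) ≈ 548.40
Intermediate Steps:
X(D, v) = -345 + D
sqrt(X(-397, -280) + R) = sqrt((-345 - 397) + 301482) = sqrt(-742 + 301482) = sqrt(300740) = 2*sqrt(75185)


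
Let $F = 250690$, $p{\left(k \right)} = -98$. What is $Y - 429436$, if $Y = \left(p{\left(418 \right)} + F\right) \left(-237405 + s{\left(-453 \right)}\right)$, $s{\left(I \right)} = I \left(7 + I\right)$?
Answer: $-8863116700$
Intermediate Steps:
$Y = -8862687264$ ($Y = \left(-98 + 250690\right) \left(-237405 - 453 \left(7 - 453\right)\right) = 250592 \left(-237405 - -202038\right) = 250592 \left(-237405 + 202038\right) = 250592 \left(-35367\right) = -8862687264$)
$Y - 429436 = -8862687264 - 429436 = -8863116700$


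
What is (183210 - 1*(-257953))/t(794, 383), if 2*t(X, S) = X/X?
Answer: 882326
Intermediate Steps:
t(X, S) = ½ (t(X, S) = (X/X)/2 = (½)*1 = ½)
(183210 - 1*(-257953))/t(794, 383) = (183210 - 1*(-257953))/(½) = (183210 + 257953)*2 = 441163*2 = 882326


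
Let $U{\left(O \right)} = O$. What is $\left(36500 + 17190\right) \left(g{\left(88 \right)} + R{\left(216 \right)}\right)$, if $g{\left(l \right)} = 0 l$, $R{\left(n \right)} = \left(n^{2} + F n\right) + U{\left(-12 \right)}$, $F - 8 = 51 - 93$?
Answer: $2110017000$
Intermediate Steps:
$F = -34$ ($F = 8 + \left(51 - 93\right) = 8 - 42 = -34$)
$R{\left(n \right)} = -12 + n^{2} - 34 n$ ($R{\left(n \right)} = \left(n^{2} - 34 n\right) - 12 = -12 + n^{2} - 34 n$)
$g{\left(l \right)} = 0$
$\left(36500 + 17190\right) \left(g{\left(88 \right)} + R{\left(216 \right)}\right) = \left(36500 + 17190\right) \left(0 - \left(7356 - 46656\right)\right) = 53690 \left(0 - -39300\right) = 53690 \left(0 + 39300\right) = 53690 \cdot 39300 = 2110017000$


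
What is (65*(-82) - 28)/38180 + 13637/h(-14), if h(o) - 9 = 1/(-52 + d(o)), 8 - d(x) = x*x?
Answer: 62473495239/41215310 ≈ 1515.8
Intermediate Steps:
d(x) = 8 - x**2 (d(x) = 8 - x*x = 8 - x**2)
h(o) = 9 + 1/(-44 - o**2) (h(o) = 9 + 1/(-52 + (8 - o**2)) = 9 + 1/(-44 - o**2))
(65*(-82) - 28)/38180 + 13637/h(-14) = (65*(-82) - 28)/38180 + 13637/(((395 + 9*(-14)**2)/(44 + (-14)**2))) = (-5330 - 28)*(1/38180) + 13637/(((395 + 9*196)/(44 + 196))) = -5358*1/38180 + 13637/(((395 + 1764)/240)) = -2679/19090 + 13637/(((1/240)*2159)) = -2679/19090 + 13637/(2159/240) = -2679/19090 + 13637*(240/2159) = -2679/19090 + 3272880/2159 = 62473495239/41215310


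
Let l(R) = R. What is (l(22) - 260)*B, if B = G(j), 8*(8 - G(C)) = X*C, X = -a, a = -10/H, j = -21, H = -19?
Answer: -59857/38 ≈ -1575.2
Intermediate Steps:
a = 10/19 (a = -10/(-19) = -10*(-1/19) = 10/19 ≈ 0.52632)
X = -10/19 (X = -1*10/19 = -10/19 ≈ -0.52632)
G(C) = 8 + 5*C/76 (G(C) = 8 - (-5)*C/76 = 8 + 5*C/76)
B = 503/76 (B = 8 + (5/76)*(-21) = 8 - 105/76 = 503/76 ≈ 6.6184)
(l(22) - 260)*B = (22 - 260)*(503/76) = -238*503/76 = -59857/38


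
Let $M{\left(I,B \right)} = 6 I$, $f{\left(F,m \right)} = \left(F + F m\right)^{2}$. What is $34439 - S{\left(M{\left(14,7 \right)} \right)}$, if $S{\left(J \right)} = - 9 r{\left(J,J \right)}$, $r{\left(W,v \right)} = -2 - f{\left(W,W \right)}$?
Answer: $-458781979$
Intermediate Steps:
$r{\left(W,v \right)} = -2 - W^{2} \left(1 + W\right)^{2}$
$S{\left(J \right)} = 18 + 9 J^{2} \left(1 + J\right)^{2}$ ($S{\left(J \right)} = - 9 \left(-2 - J^{2} \left(1 + J\right)^{2}\right) = 18 + 9 J^{2} \left(1 + J\right)^{2}$)
$34439 - S{\left(M{\left(14,7 \right)} \right)} = 34439 - \left(18 + 9 \left(6 \cdot 14\right)^{2} \left(1 + 6 \cdot 14\right)^{2}\right) = 34439 - \left(18 + 9 \cdot 84^{2} \left(1 + 84\right)^{2}\right) = 34439 - \left(18 + 9 \cdot 7056 \cdot 85^{2}\right) = 34439 - \left(18 + 9 \cdot 7056 \cdot 7225\right) = 34439 - \left(18 + 458816400\right) = 34439 - 458816418 = -458781979$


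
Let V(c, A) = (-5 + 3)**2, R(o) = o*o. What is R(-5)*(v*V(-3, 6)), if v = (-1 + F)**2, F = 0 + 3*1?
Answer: 400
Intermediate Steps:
R(o) = o**2
F = 3 (F = 0 + 3 = 3)
v = 4 (v = (-1 + 3)**2 = 2**2 = 4)
V(c, A) = 4 (V(c, A) = (-2)**2 = 4)
R(-5)*(v*V(-3, 6)) = (-5)**2*(4*4) = 25*16 = 400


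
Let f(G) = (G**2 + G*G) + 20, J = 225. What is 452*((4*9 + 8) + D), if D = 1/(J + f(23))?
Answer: 25914516/1303 ≈ 19888.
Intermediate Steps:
f(G) = 20 + 2*G**2 (f(G) = (G**2 + G**2) + 20 = 2*G**2 + 20 = 20 + 2*G**2)
D = 1/1303 (D = 1/(225 + (20 + 2*23**2)) = 1/(225 + (20 + 2*529)) = 1/(225 + (20 + 1058)) = 1/(225 + 1078) = 1/1303 ≈ 0.00076746)
452*((4*9 + 8) + D) = 452*((4*9 + 8) + 1/1303) = 452*((36 + 8) + 1/1303) = 452*(44 + 1/1303) = 452*(57333/1303) = 25914516/1303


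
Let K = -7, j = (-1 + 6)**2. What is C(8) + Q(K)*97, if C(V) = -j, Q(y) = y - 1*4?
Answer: -1092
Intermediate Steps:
j = 25 (j = 5**2 = 25)
Q(y) = -4 + y (Q(y) = y - 4 = -4 + y)
C(V) = -25 (C(V) = -1*25 = -25)
C(8) + Q(K)*97 = -25 + (-4 - 7)*97 = -25 - 11*97 = -25 - 1067 = -1092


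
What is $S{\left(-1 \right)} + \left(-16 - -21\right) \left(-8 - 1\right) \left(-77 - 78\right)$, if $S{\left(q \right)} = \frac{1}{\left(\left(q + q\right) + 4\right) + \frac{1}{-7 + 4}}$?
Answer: $\frac{34878}{5} \approx 6975.6$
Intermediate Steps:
$S{\left(q \right)} = \frac{1}{\frac{11}{3} + 2 q}$ ($S{\left(q \right)} = \frac{1}{\left(2 q + 4\right) + \frac{1}{-3}} = \frac{1}{\left(4 + 2 q\right) - \frac{1}{3}} = \frac{1}{\frac{11}{3} + 2 q}$)
$S{\left(-1 \right)} + \left(-16 - -21\right) \left(-8 - 1\right) \left(-77 - 78\right) = \frac{3}{11 + 6 \left(-1\right)} + \left(-16 - -21\right) \left(-8 - 1\right) \left(-77 - 78\right) = \frac{3}{11 - 6} + \left(-16 + 21\right) \left(- 9 \left(-77 - 78\right)\right) = \frac{3}{5} + 5 \left(\left(-9\right) \left(-155\right)\right) = 3 \cdot \frac{1}{5} + 5 \cdot 1395 = \frac{3}{5} + 6975 = \frac{34878}{5}$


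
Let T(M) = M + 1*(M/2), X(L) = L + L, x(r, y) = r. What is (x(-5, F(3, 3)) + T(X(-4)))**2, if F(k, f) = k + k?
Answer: 289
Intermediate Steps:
F(k, f) = 2*k
X(L) = 2*L
T(M) = 3*M/2 (T(M) = M + 1*(M*(1/2)) = M + 1*(M/2) = M + M/2 = 3*M/2)
(x(-5, F(3, 3)) + T(X(-4)))**2 = (-5 + 3*(2*(-4))/2)**2 = (-5 + (3/2)*(-8))**2 = (-5 - 12)**2 = (-17)**2 = 289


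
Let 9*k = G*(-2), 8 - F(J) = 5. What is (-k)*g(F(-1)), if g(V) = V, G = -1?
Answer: -2/3 ≈ -0.66667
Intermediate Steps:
F(J) = 3 (F(J) = 8 - 1*5 = 8 - 5 = 3)
k = 2/9 (k = (-1*(-2))/9 = (1/9)*2 = 2/9 ≈ 0.22222)
(-k)*g(F(-1)) = -1*2/9*3 = -2/9*3 = -2/3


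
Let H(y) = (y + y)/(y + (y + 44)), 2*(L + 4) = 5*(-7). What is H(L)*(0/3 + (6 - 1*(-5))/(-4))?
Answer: 473/4 ≈ 118.25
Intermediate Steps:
L = -43/2 (L = -4 + (5*(-7))/2 = -4 + (½)*(-35) = -4 - 35/2 = -43/2 ≈ -21.500)
H(y) = 2*y/(44 + 2*y) (H(y) = (2*y)/(y + (44 + y)) = (2*y)/(44 + 2*y) = 2*y/(44 + 2*y))
H(L)*(0/3 + (6 - 1*(-5))/(-4)) = (-43/(2*(22 - 43/2)))*(0/3 + (6 - 1*(-5))/(-4)) = (-43/(2*½))*(0*(⅓) + (6 + 5)*(-¼)) = (-43/2*2)*(0 + 11*(-¼)) = -43*(0 - 11/4) = -43*(-11/4) = 473/4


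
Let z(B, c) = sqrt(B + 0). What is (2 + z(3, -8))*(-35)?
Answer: -70 - 35*sqrt(3) ≈ -130.62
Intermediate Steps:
z(B, c) = sqrt(B)
(2 + z(3, -8))*(-35) = (2 + sqrt(3))*(-35) = -70 - 35*sqrt(3)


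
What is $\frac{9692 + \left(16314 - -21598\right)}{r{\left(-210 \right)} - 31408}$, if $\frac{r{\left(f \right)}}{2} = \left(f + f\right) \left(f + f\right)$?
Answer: $\frac{11901}{80348} \approx 0.14812$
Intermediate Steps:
$r{\left(f \right)} = 8 f^{2}$ ($r{\left(f \right)} = 2 \left(f + f\right) \left(f + f\right) = 2 \cdot 2 f 2 f = 2 \cdot 4 f^{2} = 8 f^{2}$)
$\frac{9692 + \left(16314 - -21598\right)}{r{\left(-210 \right)} - 31408} = \frac{9692 + \left(16314 - -21598\right)}{8 \left(-210\right)^{2} - 31408} = \frac{9692 + \left(16314 + 21598\right)}{8 \cdot 44100 - 31408} = \frac{9692 + 37912}{352800 - 31408} = \frac{47604}{321392} = 47604 \cdot \frac{1}{321392} = \frac{11901}{80348}$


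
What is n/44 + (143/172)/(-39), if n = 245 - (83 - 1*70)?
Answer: 29807/5676 ≈ 5.2514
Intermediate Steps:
n = 232 (n = 245 - (83 - 70) = 245 - 1*13 = 245 - 13 = 232)
n/44 + (143/172)/(-39) = 232/44 + (143/172)/(-39) = 232*(1/44) + (143*(1/172))*(-1/39) = 58/11 + (143/172)*(-1/39) = 58/11 - 11/516 = 29807/5676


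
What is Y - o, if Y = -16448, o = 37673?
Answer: -54121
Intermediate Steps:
Y - o = -16448 - 1*37673 = -16448 - 37673 = -54121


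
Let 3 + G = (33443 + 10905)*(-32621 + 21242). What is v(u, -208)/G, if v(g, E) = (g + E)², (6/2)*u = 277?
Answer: -120409/4541723055 ≈ -2.6512e-5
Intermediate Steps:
u = 277/3 (u = (⅓)*277 = 277/3 ≈ 92.333)
v(g, E) = (E + g)²
G = -504635895 (G = -3 + (33443 + 10905)*(-32621 + 21242) = -3 + 44348*(-11379) = -3 - 504635892 = -504635895)
v(u, -208)/G = (-208 + 277/3)²/(-504635895) = (-347/3)²*(-1/504635895) = (120409/9)*(-1/504635895) = -120409/4541723055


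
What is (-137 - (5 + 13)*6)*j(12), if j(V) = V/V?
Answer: -245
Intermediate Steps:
j(V) = 1
(-137 - (5 + 13)*6)*j(12) = (-137 - (5 + 13)*6)*1 = (-137 - 18*6)*1 = (-137 - 1*108)*1 = (-137 - 108)*1 = -245*1 = -245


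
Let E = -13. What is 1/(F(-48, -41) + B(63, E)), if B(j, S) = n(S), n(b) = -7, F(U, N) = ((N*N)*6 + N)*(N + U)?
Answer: -1/894012 ≈ -1.1186e-6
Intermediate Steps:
F(U, N) = (N + U)*(N + 6*N**2) (F(U, N) = (N**2*6 + N)*(N + U) = (6*N**2 + N)*(N + U) = (N + 6*N**2)*(N + U) = (N + U)*(N + 6*N**2))
B(j, S) = -7
1/(F(-48, -41) + B(63, E)) = 1/(-41*(-41 - 48 + 6*(-41)**2 + 6*(-41)*(-48)) - 7) = 1/(-41*(-41 - 48 + 6*1681 + 11808) - 7) = 1/(-41*(-41 - 48 + 10086 + 11808) - 7) = 1/(-41*21805 - 7) = 1/(-894005 - 7) = 1/(-894012) = -1/894012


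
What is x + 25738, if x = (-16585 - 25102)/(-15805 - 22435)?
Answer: 984262807/38240 ≈ 25739.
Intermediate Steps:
x = 41687/38240 (x = -41687/(-38240) = -41687*(-1/38240) = 41687/38240 ≈ 1.0901)
x + 25738 = 41687/38240 + 25738 = 984262807/38240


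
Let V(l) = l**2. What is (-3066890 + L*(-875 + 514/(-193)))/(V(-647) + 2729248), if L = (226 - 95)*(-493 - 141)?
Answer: 13476524236/607536401 ≈ 22.182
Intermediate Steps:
L = -83054 (L = 131*(-634) = -83054)
(-3066890 + L*(-875 + 514/(-193)))/(V(-647) + 2729248) = (-3066890 - 83054*(-875 + 514/(-193)))/((-647)**2 + 2729248) = (-3066890 - 83054*(-875 + 514*(-1/193)))/(418609 + 2729248) = (-3066890 - 83054*(-875 - 514/193))/3147857 = (-3066890 - 83054*(-169389/193))*(1/3147857) = (-3066890 + 14068434006/193)*(1/3147857) = (13476524236/193)*(1/3147857) = 13476524236/607536401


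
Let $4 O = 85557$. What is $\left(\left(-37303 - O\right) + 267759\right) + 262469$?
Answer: $\frac{1886143}{4} \approx 4.7154 \cdot 10^{5}$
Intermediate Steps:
$O = \frac{85557}{4}$ ($O = \frac{1}{4} \cdot 85557 = \frac{85557}{4} \approx 21389.0$)
$\left(\left(-37303 - O\right) + 267759\right) + 262469 = \left(\left(-37303 - \frac{85557}{4}\right) + 267759\right) + 262469 = \left(- \frac{234769}{4} + 267759\right) + 262469 = \frac{836267}{4} + 262469 = \frac{1886143}{4}$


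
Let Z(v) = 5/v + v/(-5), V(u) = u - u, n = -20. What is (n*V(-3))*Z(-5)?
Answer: 0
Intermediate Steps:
V(u) = 0
Z(v) = 5/v - v/5 (Z(v) = 5/v + v*(-⅕) = 5/v - v/5)
(n*V(-3))*Z(-5) = (-20*0)*(5/(-5) - ⅕*(-5)) = 0*(5*(-⅕) + 1) = 0*(-1 + 1) = 0*0 = 0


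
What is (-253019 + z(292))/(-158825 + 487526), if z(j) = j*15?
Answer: -248639/328701 ≈ -0.75643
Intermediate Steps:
z(j) = 15*j
(-253019 + z(292))/(-158825 + 487526) = (-253019 + 15*292)/(-158825 + 487526) = (-253019 + 4380)/328701 = -248639*1/328701 = -248639/328701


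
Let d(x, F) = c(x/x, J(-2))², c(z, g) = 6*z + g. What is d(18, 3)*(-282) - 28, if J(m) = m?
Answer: -4540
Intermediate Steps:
c(z, g) = g + 6*z
d(x, F) = 16 (d(x, F) = (-2 + 6*(x/x))² = (-2 + 6*1)² = (-2 + 6)² = 4² = 16)
d(18, 3)*(-282) - 28 = 16*(-282) - 28 = -4512 - 28 = -4540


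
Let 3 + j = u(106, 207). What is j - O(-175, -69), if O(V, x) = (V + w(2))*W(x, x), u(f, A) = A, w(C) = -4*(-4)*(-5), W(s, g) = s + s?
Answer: -34986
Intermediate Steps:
W(s, g) = 2*s
w(C) = -80 (w(C) = 16*(-5) = -80)
O(V, x) = 2*x*(-80 + V) (O(V, x) = (V - 80)*(2*x) = (-80 + V)*(2*x) = 2*x*(-80 + V))
j = 204 (j = -3 + 207 = 204)
j - O(-175, -69) = 204 - 2*(-69)*(-80 - 175) = 204 - 2*(-69)*(-255) = 204 - 1*35190 = 204 - 35190 = -34986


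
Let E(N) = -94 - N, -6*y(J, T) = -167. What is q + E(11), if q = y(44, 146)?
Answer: -463/6 ≈ -77.167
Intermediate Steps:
y(J, T) = 167/6 (y(J, T) = -⅙*(-167) = 167/6)
q = 167/6 ≈ 27.833
q + E(11) = 167/6 + (-94 - 1*11) = 167/6 + (-94 - 11) = 167/6 - 105 = -463/6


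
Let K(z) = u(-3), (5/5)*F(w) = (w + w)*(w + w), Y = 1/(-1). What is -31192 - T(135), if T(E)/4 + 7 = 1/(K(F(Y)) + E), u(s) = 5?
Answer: -1090741/35 ≈ -31164.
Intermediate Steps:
Y = -1
F(w) = 4*w² (F(w) = (w + w)*(w + w) = (2*w)*(2*w) = 4*w²)
K(z) = 5
T(E) = -28 + 4/(5 + E)
-31192 - T(135) = -31192 - 4*(-34 - 7*135)/(5 + 135) = -31192 - 4*(-34 - 945)/140 = -31192 - 4*(-979)/140 = -31192 - 1*(-979/35) = -31192 + 979/35 = -1090741/35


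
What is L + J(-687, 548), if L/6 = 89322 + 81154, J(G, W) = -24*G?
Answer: 1039344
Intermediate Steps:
L = 1022856 (L = 6*(89322 + 81154) = 6*170476 = 1022856)
L + J(-687, 548) = 1022856 - 24*(-687) = 1022856 + 16488 = 1039344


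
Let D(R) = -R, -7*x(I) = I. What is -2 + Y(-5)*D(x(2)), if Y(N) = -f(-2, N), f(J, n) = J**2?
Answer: -22/7 ≈ -3.1429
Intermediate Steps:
x(I) = -I/7
Y(N) = -4 (Y(N) = -1*(-2)**2 = -1*4 = -4)
-2 + Y(-5)*D(x(2)) = -2 - (-4)*(-1/7*2) = -2 - (-4)*(-2)/7 = -2 - 4*2/7 = -2 - 8/7 = -22/7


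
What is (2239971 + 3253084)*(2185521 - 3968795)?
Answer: -9795622162070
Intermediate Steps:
(2239971 + 3253084)*(2185521 - 3968795) = 5493055*(-1783274) = -9795622162070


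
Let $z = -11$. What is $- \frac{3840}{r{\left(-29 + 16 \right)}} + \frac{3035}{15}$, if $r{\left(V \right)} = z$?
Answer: $\frac{18197}{33} \approx 551.42$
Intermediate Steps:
$r{\left(V \right)} = -11$
$- \frac{3840}{r{\left(-29 + 16 \right)}} + \frac{3035}{15} = - \frac{3840}{-11} + \frac{3035}{15} = \left(-3840\right) \left(- \frac{1}{11}\right) + 3035 \cdot \frac{1}{15} = \frac{3840}{11} + \frac{607}{3} = \frac{18197}{33}$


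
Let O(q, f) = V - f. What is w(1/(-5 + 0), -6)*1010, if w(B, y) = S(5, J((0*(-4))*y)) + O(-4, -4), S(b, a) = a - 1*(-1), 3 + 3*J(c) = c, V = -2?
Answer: 2020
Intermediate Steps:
J(c) = -1 + c/3
S(b, a) = 1 + a (S(b, a) = a + 1 = 1 + a)
O(q, f) = -2 - f
w(B, y) = 2 (w(B, y) = (1 + (-1 + ((0*(-4))*y)/3)) + (-2 - 1*(-4)) = (1 + (-1 + (0*y)/3)) + (-2 + 4) = (1 + (-1 + (1/3)*0)) + 2 = (1 + (-1 + 0)) + 2 = (1 - 1) + 2 = 0 + 2 = 2)
w(1/(-5 + 0), -6)*1010 = 2*1010 = 2020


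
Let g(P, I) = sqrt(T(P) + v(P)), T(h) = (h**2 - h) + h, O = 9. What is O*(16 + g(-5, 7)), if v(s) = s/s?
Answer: 144 + 9*sqrt(26) ≈ 189.89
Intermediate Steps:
v(s) = 1
T(h) = h**2
g(P, I) = sqrt(1 + P**2) (g(P, I) = sqrt(P**2 + 1) = sqrt(1 + P**2))
O*(16 + g(-5, 7)) = 9*(16 + sqrt(1 + (-5)**2)) = 9*(16 + sqrt(1 + 25)) = 9*(16 + sqrt(26)) = 144 + 9*sqrt(26)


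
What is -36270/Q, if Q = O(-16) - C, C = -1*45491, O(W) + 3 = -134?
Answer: -6045/7559 ≈ -0.79971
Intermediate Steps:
O(W) = -137 (O(W) = -3 - 134 = -137)
C = -45491
Q = 45354 (Q = -137 - 1*(-45491) = -137 + 45491 = 45354)
-36270/Q = -36270/45354 = -36270*1/45354 = -6045/7559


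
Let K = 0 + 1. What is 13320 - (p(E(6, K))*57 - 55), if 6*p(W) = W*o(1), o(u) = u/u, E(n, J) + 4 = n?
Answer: 13356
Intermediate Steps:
K = 1
E(n, J) = -4 + n
o(u) = 1
p(W) = W/6 (p(W) = (W*1)/6 = W/6)
13320 - (p(E(6, K))*57 - 55) = 13320 - (((-4 + 6)/6)*57 - 55) = 13320 - (((1/6)*2)*57 - 55) = 13320 - ((1/3)*57 - 55) = 13320 - (19 - 55) = 13320 - 1*(-36) = 13320 + 36 = 13356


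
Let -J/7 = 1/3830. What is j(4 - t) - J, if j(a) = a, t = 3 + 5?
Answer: -15313/3830 ≈ -3.9982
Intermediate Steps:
t = 8
J = -7/3830 ≈ -0.0018277
j(4 - t) - J = (4 - 1*8) - 1*(-7/3830) = (4 - 8) + 7/3830 = -4 + 7/3830 = -15313/3830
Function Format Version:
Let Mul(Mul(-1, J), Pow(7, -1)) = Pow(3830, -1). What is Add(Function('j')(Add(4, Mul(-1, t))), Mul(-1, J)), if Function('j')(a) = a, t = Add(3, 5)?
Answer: Rational(-15313, 3830) ≈ -3.9982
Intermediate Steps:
t = 8
J = Rational(-7, 3830) (J = Mul(-7, Pow(3830, -1)) = Mul(-7, Rational(1, 3830)) = Rational(-7, 3830) ≈ -0.0018277)
Add(Function('j')(Add(4, Mul(-1, t))), Mul(-1, J)) = Add(Add(4, Mul(-1, 8)), Mul(-1, Rational(-7, 3830))) = Add(Add(4, -8), Rational(7, 3830)) = Add(-4, Rational(7, 3830)) = Rational(-15313, 3830)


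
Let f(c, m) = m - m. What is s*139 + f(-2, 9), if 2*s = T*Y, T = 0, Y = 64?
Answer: 0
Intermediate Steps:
f(c, m) = 0
s = 0 (s = (0*64)/2 = (½)*0 = 0)
s*139 + f(-2, 9) = 0*139 + 0 = 0 + 0 = 0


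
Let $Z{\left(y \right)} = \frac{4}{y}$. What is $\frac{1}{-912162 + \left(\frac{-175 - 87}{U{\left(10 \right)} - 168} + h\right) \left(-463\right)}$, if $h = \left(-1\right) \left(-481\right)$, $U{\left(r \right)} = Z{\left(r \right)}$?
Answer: $- \frac{419}{475811700} \approx -8.806 \cdot 10^{-7}$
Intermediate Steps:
$U{\left(r \right)} = \frac{4}{r}$
$h = 481$
$\frac{1}{-912162 + \left(\frac{-175 - 87}{U{\left(10 \right)} - 168} + h\right) \left(-463\right)} = \frac{1}{-912162 + \left(\frac{-175 - 87}{\frac{4}{10} - 168} + 481\right) \left(-463\right)} = \frac{1}{-912162 + \left(- \frac{262}{4 \cdot \frac{1}{10} - 168} + 481\right) \left(-463\right)} = \frac{1}{-912162 + \left(- \frac{262}{\frac{2}{5} - 168} + 481\right) \left(-463\right)} = \frac{1}{-912162 + \left(- \frac{262}{- \frac{838}{5}} + 481\right) \left(-463\right)} = \frac{1}{-912162 + \left(\left(-262\right) \left(- \frac{5}{838}\right) + 481\right) \left(-463\right)} = \frac{1}{-912162 + \left(\frac{655}{419} + 481\right) \left(-463\right)} = \frac{1}{-912162 + \frac{202194}{419} \left(-463\right)} = \frac{1}{-912162 - \frac{93615822}{419}} = \frac{1}{- \frac{475811700}{419}} = - \frac{419}{475811700}$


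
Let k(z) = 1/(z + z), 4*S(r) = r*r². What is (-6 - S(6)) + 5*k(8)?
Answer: -955/16 ≈ -59.688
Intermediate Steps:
S(r) = r³/4 (S(r) = (r*r²)/4 = r³/4)
k(z) = 1/(2*z)
(-6 - S(6)) + 5*k(8) = (-6 - 6³/4) + 5*((½)/8) = (-6 - 216/4) + 5*((½)*(⅛)) = (-6 - 1*54) + 5*(1/16) = (-6 - 54) + 5/16 = -60 + 5/16 = -955/16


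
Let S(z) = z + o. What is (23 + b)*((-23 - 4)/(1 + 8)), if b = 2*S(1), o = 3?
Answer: -93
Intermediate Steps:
S(z) = 3 + z (S(z) = z + 3 = 3 + z)
b = 8 (b = 2*(3 + 1) = 2*4 = 8)
(23 + b)*((-23 - 4)/(1 + 8)) = (23 + 8)*((-23 - 4)/(1 + 8)) = 31*(-27/9) = 31*(-27*⅑) = 31*(-3) = -93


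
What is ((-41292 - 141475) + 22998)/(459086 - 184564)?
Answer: -159769/274522 ≈ -0.58199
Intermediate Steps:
((-41292 - 141475) + 22998)/(459086 - 184564) = (-182767 + 22998)/274522 = -159769*1/274522 = -159769/274522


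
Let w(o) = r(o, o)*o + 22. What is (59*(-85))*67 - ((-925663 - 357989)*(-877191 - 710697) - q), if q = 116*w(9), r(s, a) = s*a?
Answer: -2038295855865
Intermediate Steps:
r(s, a) = a*s
w(o) = 22 + o³ (w(o) = (o*o)*o + 22 = o²*o + 22 = o³ + 22 = 22 + o³)
q = 87116 (q = 116*(22 + 9³) = 116*(22 + 729) = 116*751 = 87116)
(59*(-85))*67 - ((-925663 - 357989)*(-877191 - 710697) - q) = (59*(-85))*67 - ((-925663 - 357989)*(-877191 - 710697) - 1*87116) = -5015*67 - (-1283652*(-1587888) - 87116) = -336005 - (2038295606976 - 87116) = -336005 - 1*2038295519860 = -336005 - 2038295519860 = -2038295855865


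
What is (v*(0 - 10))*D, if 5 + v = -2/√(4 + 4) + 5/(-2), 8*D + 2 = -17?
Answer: -1425/8 - 95*√2/8 ≈ -194.92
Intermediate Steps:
D = -19/8 (D = -¼ + (⅛)*(-17) = -¼ - 17/8 = -19/8 ≈ -2.3750)
v = -15/2 - √2/2 (v = -5 + (-2/√(4 + 4) + 5/(-2)) = -5 + (-2*√2/4 + 5*(-½)) = -5 + (-2*√2/4 - 5/2) = -5 + (-√2/2 - 5/2) = -5 + (-5/2 - √2/2) = -15/2 - √2/2 ≈ -8.2071)
(v*(0 - 10))*D = ((-15/2 - √2/2)*(0 - 10))*(-19/8) = ((-15/2 - √2/2)*(-10))*(-19/8) = (75 + 5*√2)*(-19/8) = -1425/8 - 95*√2/8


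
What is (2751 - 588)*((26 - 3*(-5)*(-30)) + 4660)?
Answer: 9162468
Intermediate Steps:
(2751 - 588)*((26 - 3*(-5)*(-30)) + 4660) = 2163*((26 + 15*(-30)) + 4660) = 2163*((26 - 450) + 4660) = 2163*(-424 + 4660) = 2163*4236 = 9162468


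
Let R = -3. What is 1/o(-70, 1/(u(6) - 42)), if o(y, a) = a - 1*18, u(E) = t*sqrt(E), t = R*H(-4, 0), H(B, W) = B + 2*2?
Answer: -42/757 ≈ -0.055482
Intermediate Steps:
H(B, W) = 4 + B (H(B, W) = B + 4 = 4 + B)
t = 0 (t = -3*(4 - 4) = -3*0 = 0)
u(E) = 0 (u(E) = 0*sqrt(E) = 0)
o(y, a) = -18 + a (o(y, a) = a - 18 = -18 + a)
1/o(-70, 1/(u(6) - 42)) = 1/(-18 + 1/(0 - 42)) = 1/(-18 + 1/(-42)) = 1/(-18 - 1/42) = 1/(-757/42) = -42/757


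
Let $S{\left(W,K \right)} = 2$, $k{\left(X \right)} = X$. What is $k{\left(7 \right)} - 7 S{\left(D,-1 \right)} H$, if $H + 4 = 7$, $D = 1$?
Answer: $-294$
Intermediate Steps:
$H = 3$ ($H = -4 + 7 = 3$)
$k{\left(7 \right)} - 7 S{\left(D,-1 \right)} H = 7 \left(-7\right) 2 \cdot 3 = 7 \left(\left(-14\right) 3\right) = 7 \left(-42\right) = -294$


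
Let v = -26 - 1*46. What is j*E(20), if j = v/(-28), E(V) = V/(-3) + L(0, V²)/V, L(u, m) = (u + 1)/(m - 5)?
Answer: -67713/3950 ≈ -17.143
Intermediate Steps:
L(u, m) = (1 + u)/(-5 + m)
v = -72 (v = -26 - 46 = -72)
E(V) = -V/3 + 1/(V*(-5 + V²)) (E(V) = V/(-3) + ((1 + 0)/(-5 + V²))/V = V*(-⅓) + (1/(-5 + V²))/V = -V/3 + 1/((-5 + V²)*V) = -V/3 + 1/(V*(-5 + V²)))
j = 18/7 (j = -72/(-28) = -72*(-1/28) = 18/7 ≈ 2.5714)
j*E(20) = 18*((⅓)*(3 + 20²*(5 - 1*20²))/(20*(-5 + 20²)))/7 = 18*((⅓)*(1/20)*(3 + 400*(5 - 1*400))/(-5 + 400))/7 = 18*((⅓)*(1/20)*(3 + 400*(5 - 400))/395)/7 = 18*((⅓)*(1/20)*(1/395)*(3 + 400*(-395)))/7 = 18*((⅓)*(1/20)*(1/395)*(3 - 158000))/7 = 18*((⅓)*(1/20)*(1/395)*(-157997))/7 = (18/7)*(-157997/23700) = -67713/3950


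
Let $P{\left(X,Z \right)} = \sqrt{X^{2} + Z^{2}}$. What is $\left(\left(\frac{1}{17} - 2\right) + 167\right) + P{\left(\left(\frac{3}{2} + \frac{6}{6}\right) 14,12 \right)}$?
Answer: $\frac{3435}{17} \approx 202.06$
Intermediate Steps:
$\left(\left(\frac{1}{17} - 2\right) + 167\right) + P{\left(\left(\frac{3}{2} + \frac{6}{6}\right) 14,12 \right)} = \left(\left(\frac{1}{17} - 2\right) + 167\right) + \sqrt{\left(\left(\frac{3}{2} + \frac{6}{6}\right) 14\right)^{2} + 12^{2}} = \left(\left(\frac{1}{17} - 2\right) + 167\right) + \sqrt{\left(\left(3 \cdot \frac{1}{2} + 6 \cdot \frac{1}{6}\right) 14\right)^{2} + 144} = \left(- \frac{33}{17} + 167\right) + \sqrt{\left(\left(\frac{3}{2} + 1\right) 14\right)^{2} + 144} = \frac{2806}{17} + \sqrt{\left(\frac{5}{2} \cdot 14\right)^{2} + 144} = \frac{2806}{17} + \sqrt{35^{2} + 144} = \frac{2806}{17} + \sqrt{1225 + 144} = \frac{2806}{17} + \sqrt{1369} = \frac{2806}{17} + 37 = \frac{3435}{17}$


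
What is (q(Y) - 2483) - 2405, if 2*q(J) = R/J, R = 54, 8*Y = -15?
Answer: -24512/5 ≈ -4902.4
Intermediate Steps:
Y = -15/8 (Y = (⅛)*(-15) = -15/8 ≈ -1.8750)
q(J) = 27/J (q(J) = (54/J)/2 = 27/J)
(q(Y) - 2483) - 2405 = (27/(-15/8) - 2483) - 2405 = (27*(-8/15) - 2483) - 2405 = (-72/5 - 2483) - 2405 = -12487/5 - 2405 = -24512/5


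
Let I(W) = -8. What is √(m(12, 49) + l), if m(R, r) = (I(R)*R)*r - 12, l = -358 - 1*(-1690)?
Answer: 6*I*√94 ≈ 58.172*I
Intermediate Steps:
l = 1332 (l = -358 + 1690 = 1332)
m(R, r) = -12 - 8*R*r (m(R, r) = (-8*R)*r - 12 = -8*R*r - 12 = -12 - 8*R*r)
√(m(12, 49) + l) = √((-12 - 8*12*49) + 1332) = √((-12 - 4704) + 1332) = √(-4716 + 1332) = √(-3384) = 6*I*√94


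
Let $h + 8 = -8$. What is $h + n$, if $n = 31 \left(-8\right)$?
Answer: $-264$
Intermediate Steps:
$n = -248$
$h = -16$ ($h = -8 - 8 = -16$)
$h + n = -16 - 248 = -264$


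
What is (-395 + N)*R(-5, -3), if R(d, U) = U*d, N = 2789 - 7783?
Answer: -80835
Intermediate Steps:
N = -4994
(-395 + N)*R(-5, -3) = (-395 - 4994)*(-3*(-5)) = -5389*15 = -80835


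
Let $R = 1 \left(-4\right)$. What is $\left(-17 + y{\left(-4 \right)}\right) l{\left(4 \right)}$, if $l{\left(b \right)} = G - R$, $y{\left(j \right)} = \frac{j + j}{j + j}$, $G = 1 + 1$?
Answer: $-96$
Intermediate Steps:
$G = 2$
$R = -4$
$y{\left(j \right)} = 1$ ($y{\left(j \right)} = \frac{2 j}{2 j} = 2 j \frac{1}{2 j} = 1$)
$l{\left(b \right)} = 6$ ($l{\left(b \right)} = 2 - -4 = 2 + 4 = 6$)
$\left(-17 + y{\left(-4 \right)}\right) l{\left(4 \right)} = \left(-17 + 1\right) 6 = \left(-16\right) 6 = -96$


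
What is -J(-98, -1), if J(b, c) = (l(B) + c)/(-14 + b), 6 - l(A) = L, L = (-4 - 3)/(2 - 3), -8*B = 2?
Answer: -1/56 ≈ -0.017857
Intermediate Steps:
B = -1/4 (B = -1/8*2 = -1/4 ≈ -0.25000)
L = 7 (L = -7/(-1) = -7*(-1) = 7)
l(A) = -1 (l(A) = 6 - 1*7 = 6 - 7 = -1)
J(b, c) = (-1 + c)/(-14 + b)
-J(-98, -1) = -(-1 - 1)/(-14 - 98) = -(-2)/(-112) = -(-1)*(-2)/112 = -1*1/56 = -1/56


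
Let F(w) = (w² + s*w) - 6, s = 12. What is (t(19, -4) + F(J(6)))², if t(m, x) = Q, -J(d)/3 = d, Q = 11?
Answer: 12769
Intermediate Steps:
J(d) = -3*d
t(m, x) = 11
F(w) = -6 + w² + 12*w (F(w) = (w² + 12*w) - 6 = -6 + w² + 12*w)
(t(19, -4) + F(J(6)))² = (11 + (-6 + (-3*6)² + 12*(-3*6)))² = (11 + (-6 + (-18)² + 12*(-18)))² = (11 + (-6 + 324 - 216))² = (11 + 102)² = 113² = 12769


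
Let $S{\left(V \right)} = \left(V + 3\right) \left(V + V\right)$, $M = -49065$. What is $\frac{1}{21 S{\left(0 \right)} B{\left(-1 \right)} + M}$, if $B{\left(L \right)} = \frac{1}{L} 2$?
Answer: $- \frac{1}{49065} \approx -2.0381 \cdot 10^{-5}$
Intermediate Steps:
$B{\left(L \right)} = \frac{2}{L}$
$S{\left(V \right)} = 2 V \left(3 + V\right)$ ($S{\left(V \right)} = \left(3 + V\right) 2 V = 2 V \left(3 + V\right)$)
$\frac{1}{21 S{\left(0 \right)} B{\left(-1 \right)} + M} = \frac{1}{21 \cdot 2 \cdot 0 \left(3 + 0\right) \frac{2}{-1} - 49065} = \frac{1}{21 \cdot 2 \cdot 0 \cdot 3 \cdot 2 \left(-1\right) - 49065} = \frac{1}{21 \cdot 0 \left(-2\right) - 49065} = \frac{1}{0 \left(-2\right) - 49065} = \frac{1}{0 - 49065} = \frac{1}{-49065} = - \frac{1}{49065}$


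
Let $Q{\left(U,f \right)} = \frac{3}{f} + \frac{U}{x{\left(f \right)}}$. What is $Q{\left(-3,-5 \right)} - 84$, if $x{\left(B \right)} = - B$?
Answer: $- \frac{426}{5} \approx -85.2$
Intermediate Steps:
$Q{\left(U,f \right)} = \frac{3}{f} - \frac{U}{f}$ ($Q{\left(U,f \right)} = \frac{3}{f} + \frac{U}{\left(-1\right) f} = \frac{3}{f} + U \left(- \frac{1}{f}\right) = \frac{3}{f} - \frac{U}{f}$)
$Q{\left(-3,-5 \right)} - 84 = \frac{3 - -3}{-5} - 84 = - \frac{3 + 3}{5} - 84 = \left(- \frac{1}{5}\right) 6 - 84 = - \frac{6}{5} - 84 = - \frac{426}{5}$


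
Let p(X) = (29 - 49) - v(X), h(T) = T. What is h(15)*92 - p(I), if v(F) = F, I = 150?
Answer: 1550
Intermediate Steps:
p(X) = -20 - X (p(X) = (29 - 49) - X = -20 - X)
h(15)*92 - p(I) = 15*92 - (-20 - 1*150) = 1380 - (-20 - 150) = 1380 - 1*(-170) = 1380 + 170 = 1550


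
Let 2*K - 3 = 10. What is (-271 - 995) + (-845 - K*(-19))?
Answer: -3975/2 ≈ -1987.5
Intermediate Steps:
K = 13/2 (K = 3/2 + (1/2)*10 = 3/2 + 5 = 13/2 ≈ 6.5000)
(-271 - 995) + (-845 - K*(-19)) = (-271 - 995) + (-845 - 13*(-19)/2) = -1266 + (-845 - 1*(-247/2)) = -1266 + (-845 + 247/2) = -1266 - 1443/2 = -3975/2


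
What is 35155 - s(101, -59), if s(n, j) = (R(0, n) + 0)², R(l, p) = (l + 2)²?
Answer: 35139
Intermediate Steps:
R(l, p) = (2 + l)²
s(n, j) = 16 (s(n, j) = ((2 + 0)² + 0)² = (2² + 0)² = (4 + 0)² = 4² = 16)
35155 - s(101, -59) = 35155 - 1*16 = 35155 - 16 = 35139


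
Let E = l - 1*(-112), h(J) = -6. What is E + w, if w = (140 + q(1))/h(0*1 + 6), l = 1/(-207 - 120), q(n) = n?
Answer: 57877/654 ≈ 88.497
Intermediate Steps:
l = -1/327 (l = 1/(-327) = -1/327 ≈ -0.0030581)
E = 36623/327 (E = -1/327 - 1*(-112) = -1/327 + 112 = 36623/327 ≈ 112.00)
w = -47/2 (w = (140 + 1)/(-6) = 141*(-⅙) = -47/2 ≈ -23.500)
E + w = 36623/327 - 47/2 = 57877/654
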